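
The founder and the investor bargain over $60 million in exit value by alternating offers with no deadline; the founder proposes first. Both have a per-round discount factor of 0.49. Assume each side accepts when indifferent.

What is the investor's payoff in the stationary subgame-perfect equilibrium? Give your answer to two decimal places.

19.73

In a stationary SPE each proposer offers the other exactly their discounted continuation value.
If the founder keeps x when proposing and the investor keeps y when proposing, then x = 60 − 0.49y and y = 60 − 0.49x.
Solving: x = 60(1 − 0.49) / (1 − 0.49·0.49) = 30.6 / 0.7599 ≈ 40.2685.
The investor gets 60 − 40.2685 ≈ 19.7315.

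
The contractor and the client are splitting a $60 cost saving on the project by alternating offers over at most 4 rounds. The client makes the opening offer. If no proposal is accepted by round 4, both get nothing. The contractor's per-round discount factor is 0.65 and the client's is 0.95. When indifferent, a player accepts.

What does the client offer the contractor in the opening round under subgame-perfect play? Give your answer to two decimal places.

26.03

Round 4 (the contractor proposes): rejection yields 0 for the client; the contractor offers 0 and keeps 60.
Round 3 (the client proposes): the contractor can get 60 next round, worth 0.65 × 60 = 39 now. The client offers 39 and keeps 60 − 39 = 21.
Round 2 (the contractor proposes): the client can get 21 next round, worth 0.95 × 21 = 19.95 now; the contractor offers that and keeps 40.05.
Round 1 (the client proposes): the contractor can get 40.05 next round, worth 0.65 × 40.05 = 26.0325 now; the client offers that and keeps 33.9675.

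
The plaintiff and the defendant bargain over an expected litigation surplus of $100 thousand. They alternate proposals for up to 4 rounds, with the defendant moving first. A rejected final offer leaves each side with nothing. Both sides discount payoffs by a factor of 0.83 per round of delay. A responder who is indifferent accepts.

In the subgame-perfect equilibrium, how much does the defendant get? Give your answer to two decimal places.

28.71

Round 4 (the plaintiff proposes): the defendant will accept anything ≥ 0, so the plaintiff offers 0 and keeps 100.
Round 3 (the defendant proposes): the plaintiff can get 100 next round, worth 0.83 × 100 = 83 now; the defendant offers that and keeps 17.
Round 2 (the plaintiff proposes): the defendant can get 17 next round, worth 0.83 × 17 = 14.11 now, so the plaintiff offers 14.11, keeping 85.89.
Round 1 (the defendant proposes): the plaintiff can get 85.89 next round, worth 0.83 × 85.89 = 71.2887 now. The defendant offers 71.2887 and keeps 100 − 71.2887 = 28.7113.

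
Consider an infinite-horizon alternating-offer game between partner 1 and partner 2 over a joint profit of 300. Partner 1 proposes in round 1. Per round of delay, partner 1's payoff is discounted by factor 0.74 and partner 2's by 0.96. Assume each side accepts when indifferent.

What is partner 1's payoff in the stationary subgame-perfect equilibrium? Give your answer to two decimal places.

In a stationary SPE each proposer offers the other exactly their discounted continuation value.
If partner 1 keeps x when proposing and partner 2 keeps y when proposing, then x = 300 − 0.96y and y = 300 − 0.74x.
Solving: x = 300(1 − 0.96) / (1 − 0.74·0.96) = 12 / 0.2896 ≈ 41.4365.
Partner 2 gets 300 − 41.4365 ≈ 258.5635.

41.44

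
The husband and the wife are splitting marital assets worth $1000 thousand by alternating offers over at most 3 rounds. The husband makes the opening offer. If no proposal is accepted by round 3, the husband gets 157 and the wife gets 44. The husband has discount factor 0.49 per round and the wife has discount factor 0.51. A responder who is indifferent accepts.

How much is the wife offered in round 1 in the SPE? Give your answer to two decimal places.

Round 3 (the husband proposes): the wife gets 44 if talks fail, so the husband offers 44 and keeps 956.
Round 2 (the wife proposes): the husband can get 956 next round, worth 0.49 × 956 = 468.44 now. The wife offers 468.44 and keeps 1000 − 468.44 = 531.56.
Round 1 (the husband proposes): the wife can get 531.56 next round, worth 0.51 × 531.56 = 271.0956 now. The husband offers 271.0956 and keeps 1000 − 271.0956 = 728.9044.

271.10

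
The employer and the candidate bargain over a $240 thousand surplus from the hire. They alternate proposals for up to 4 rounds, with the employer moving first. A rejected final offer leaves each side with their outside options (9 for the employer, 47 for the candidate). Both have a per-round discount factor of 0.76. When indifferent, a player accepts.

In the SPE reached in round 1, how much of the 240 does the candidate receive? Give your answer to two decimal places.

Solve by backward induction from round 4.
Round 4 (the candidate proposes): the employer gets 9 if talks fail, so the candidate offers 9 and keeps 231.
Round 3 (the employer proposes): the candidate can get 231 next round, worth 0.76 × 231 = 175.56 now. The employer offers 175.56 and keeps 240 − 175.56 = 64.44.
Round 2 (the candidate proposes): the employer can get 64.44 next round, worth 0.76 × 64.44 = 48.9744 now. The candidate offers 48.9744 and keeps 240 − 48.9744 = 191.0256.
Round 1 (the employer proposes): the candidate can get 191.0256 next round, worth 0.76 × 191.0256 = 145.179456 now, so the employer offers 145.179456, keeping 94.820544.

145.18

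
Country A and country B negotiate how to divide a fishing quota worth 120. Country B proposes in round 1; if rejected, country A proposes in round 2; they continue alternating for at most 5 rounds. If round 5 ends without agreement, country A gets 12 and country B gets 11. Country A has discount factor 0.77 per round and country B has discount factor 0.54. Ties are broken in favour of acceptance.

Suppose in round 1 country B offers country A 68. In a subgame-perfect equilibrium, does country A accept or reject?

Accept

Round 5 (country B proposes): country A gets 12 if talks fail, so country B offers 12 and keeps 108.
Round 4 (country A proposes): country B can get 108 next round, worth 0.54 × 108 = 58.32 now, so country A offers 58.32, keeping 61.68.
Round 3 (country B proposes): country A can get 61.68 next round, worth 0.77 × 61.68 = 47.4936 now. Country B offers 47.4936 and keeps 120 − 47.4936 = 72.5064.
Round 2 (country A proposes): country B can get 72.5064 next round, worth 0.54 × 72.5064 = 39.153456 now, so country A offers 39.153456, keeping 80.846544.
So by rejecting in round 1, country A gets 80.846544 next round, worth 0.77 × 80.846544 = 62.25183888 now.
Offer 68 ≥ 62.25183888, so country A accepts.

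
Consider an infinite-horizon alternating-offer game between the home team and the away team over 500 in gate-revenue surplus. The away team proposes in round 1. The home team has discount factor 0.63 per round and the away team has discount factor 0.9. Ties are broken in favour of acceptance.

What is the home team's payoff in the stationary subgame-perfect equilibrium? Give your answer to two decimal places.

72.75

In a stationary SPE each proposer offers the other exactly their discounted continuation value.
If the away team keeps x when proposing and the home team keeps y when proposing, then x = 500 − 0.63y and y = 500 − 0.9x.
Solving: x = 500(1 − 0.63) / (1 − 0.9·0.63) = 185 / 0.433 ≈ 427.2517.
The home team gets 500 − 427.2517 ≈ 72.7483.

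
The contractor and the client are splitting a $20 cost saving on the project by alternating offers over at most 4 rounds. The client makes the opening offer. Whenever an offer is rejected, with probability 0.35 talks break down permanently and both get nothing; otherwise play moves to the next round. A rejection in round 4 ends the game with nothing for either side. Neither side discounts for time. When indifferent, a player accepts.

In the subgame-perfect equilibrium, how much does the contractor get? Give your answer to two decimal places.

10.04

By backward induction:
Round 4 (the contractor proposes): the client will accept anything ≥ 0, so the contractor offers 0 and keeps 20.
Round 3 (the client proposes): rejecting gives the contractor an expected 0.65 × 20 = 13; the client offers that and keeps 7.
Round 2 (the contractor proposes): rejecting gives the client an expected 0.65 × 7 = 4.55, so the contractor offers 4.55, keeping 15.45.
Round 1 (the client proposes): rejecting gives the contractor an expected 0.65 × 15.45 = 10.0425. The client offers 10.0425 and keeps 20 − 10.0425 = 9.9575.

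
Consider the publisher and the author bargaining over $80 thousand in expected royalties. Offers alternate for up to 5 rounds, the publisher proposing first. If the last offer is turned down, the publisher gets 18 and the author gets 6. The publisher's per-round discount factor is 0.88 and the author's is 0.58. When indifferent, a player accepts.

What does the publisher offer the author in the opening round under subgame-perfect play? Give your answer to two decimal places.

9.97

Round 5 (the publisher proposes): the author gets 6 if talks fail, so the publisher offers 6 and keeps 74.
Round 4 (the author proposes): the publisher can get 74 next round, worth 0.88 × 74 = 65.12 now, so the author offers 65.12, keeping 14.88.
Round 3 (the publisher proposes): the author can get 14.88 next round, worth 0.58 × 14.88 = 8.6304 now. The publisher offers 8.6304 and keeps 80 − 8.6304 = 71.3696.
Round 2 (the author proposes): the publisher can get 71.3696 next round, worth 0.88 × 71.3696 = 62.805248 now, so the author offers 62.805248, keeping 17.194752.
Round 1 (the publisher proposes): the author can get 17.194752 next round, worth 0.58 × 17.194752 = 9.97295616 now; the publisher offers that and keeps 70.02704384.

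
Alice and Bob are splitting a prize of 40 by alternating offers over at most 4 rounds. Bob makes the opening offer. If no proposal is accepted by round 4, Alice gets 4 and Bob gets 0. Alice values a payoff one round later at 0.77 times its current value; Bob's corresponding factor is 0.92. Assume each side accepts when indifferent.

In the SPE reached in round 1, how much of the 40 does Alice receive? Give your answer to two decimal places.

Work backward from the last round.
Round 4 (Alice proposes): rejection yields 0 for Bob; Alice offers 0 and keeps 40.
Round 3 (Bob proposes): Alice can get 40 next round, worth 0.77 × 40 = 30.8 now, so Bob offers 30.8, keeping 9.2.
Round 2 (Alice proposes): Bob can get 9.2 next round, worth 0.92 × 9.2 = 8.464 now; Alice offers that and keeps 31.536.
Round 1 (Bob proposes): Alice can get 31.536 next round, worth 0.77 × 31.536 = 24.28272 now. Bob offers 24.28272 and keeps 40 − 24.28272 = 15.71728.

24.28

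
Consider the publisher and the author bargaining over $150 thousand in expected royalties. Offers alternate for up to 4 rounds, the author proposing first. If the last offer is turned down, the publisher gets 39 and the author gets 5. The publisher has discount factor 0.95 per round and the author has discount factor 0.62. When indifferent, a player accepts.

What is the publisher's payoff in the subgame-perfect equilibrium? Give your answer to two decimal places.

135.28

Solve by backward induction from round 4.
Round 4 (the publisher proposes): the author gets 5 if talks fail, so the publisher offers 5 and keeps 145.
Round 3 (the author proposes): the publisher can get 145 next round, worth 0.95 × 145 = 137.75 now; the author offers that and keeps 12.25.
Round 2 (the publisher proposes): the author can get 12.25 next round, worth 0.62 × 12.25 = 7.595 now. The publisher offers 7.595 and keeps 150 − 7.595 = 142.405.
Round 1 (the author proposes): the publisher can get 142.405 next round, worth 0.95 × 142.405 = 135.28475 now; the author offers that and keeps 14.71525.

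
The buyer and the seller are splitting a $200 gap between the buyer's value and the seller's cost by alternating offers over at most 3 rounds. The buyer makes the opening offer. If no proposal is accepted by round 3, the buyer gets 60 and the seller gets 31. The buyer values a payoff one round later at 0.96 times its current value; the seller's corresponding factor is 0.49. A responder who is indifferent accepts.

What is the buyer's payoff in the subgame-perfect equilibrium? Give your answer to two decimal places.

181.50

Round 3 (the buyer proposes): the seller gets 31 if talks fail, so the buyer offers 31 and keeps 169.
Round 2 (the seller proposes): the buyer can get 169 next round, worth 0.96 × 169 = 162.24 now; the seller offers that and keeps 37.76.
Round 1 (the buyer proposes): the seller can get 37.76 next round, worth 0.49 × 37.76 = 18.5024 now; the buyer offers that and keeps 181.4976.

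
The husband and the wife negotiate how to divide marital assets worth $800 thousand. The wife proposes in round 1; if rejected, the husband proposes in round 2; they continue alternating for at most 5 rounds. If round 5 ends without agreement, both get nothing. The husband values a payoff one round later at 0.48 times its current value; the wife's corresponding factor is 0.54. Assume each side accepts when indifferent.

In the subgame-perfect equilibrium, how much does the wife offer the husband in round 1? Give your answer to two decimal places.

222.43

Round 5 (the wife proposes): rejection yields 0 for the husband; the wife offers 0 and keeps 800.
Round 4 (the husband proposes): the wife can get 800 next round, worth 0.54 × 800 = 432 now; the husband offers that and keeps 368.
Round 3 (the wife proposes): the husband can get 368 next round, worth 0.48 × 368 = 176.64 now, so the wife offers 176.64, keeping 623.36.
Round 2 (the husband proposes): the wife can get 623.36 next round, worth 0.54 × 623.36 = 336.6144 now, so the husband offers 336.6144, keeping 463.3856.
Round 1 (the wife proposes): the husband can get 463.3856 next round, worth 0.48 × 463.3856 = 222.425088 now. The wife offers 222.425088 and keeps 800 − 222.425088 = 577.574912.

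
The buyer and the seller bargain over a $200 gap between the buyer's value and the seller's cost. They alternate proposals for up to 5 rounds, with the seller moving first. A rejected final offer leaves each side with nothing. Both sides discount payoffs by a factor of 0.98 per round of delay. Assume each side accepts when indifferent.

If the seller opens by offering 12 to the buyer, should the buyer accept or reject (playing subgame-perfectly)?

Accept

Round 5 (the seller proposes): the buyer will accept anything ≥ 0, so the seller offers 0 and keeps 200.
Round 4 (the buyer proposes): the seller can get 200 next round, worth 0.98 × 200 = 196 now; the buyer offers that and keeps 4.
Round 3 (the seller proposes): the buyer can get 4 next round, worth 0.98 × 4 = 3.92 now; the seller offers that and keeps 196.08.
Round 2 (the buyer proposes): the seller can get 196.08 next round, worth 0.98 × 196.08 = 192.1584 now; the buyer offers that and keeps 7.8416.
So by rejecting in round 1, the buyer gets 7.8416 next round, worth 0.98 × 7.8416 = 7.684768 now.
Offer 12 ≥ 7.684768, so the buyer accepts.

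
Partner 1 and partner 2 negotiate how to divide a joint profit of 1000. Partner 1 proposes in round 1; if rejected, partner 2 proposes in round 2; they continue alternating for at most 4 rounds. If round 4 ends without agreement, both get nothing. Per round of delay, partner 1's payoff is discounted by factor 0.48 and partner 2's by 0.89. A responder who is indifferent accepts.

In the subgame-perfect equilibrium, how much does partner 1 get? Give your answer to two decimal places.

156.99

Round 4 (partner 2 proposes): rejection yields 0 for partner 1; partner 2 offers 0 and keeps 1000.
Round 3 (partner 1 proposes): partner 2 can get 1000 next round, worth 0.89 × 1000 = 890 now. Partner 1 offers 890 and keeps 1000 − 890 = 110.
Round 2 (partner 2 proposes): partner 1 can get 110 next round, worth 0.48 × 110 = 52.8 now, so partner 2 offers 52.8, keeping 947.2.
Round 1 (partner 1 proposes): partner 2 can get 947.2 next round, worth 0.89 × 947.2 = 843.008 now, so partner 1 offers 843.008, keeping 156.992.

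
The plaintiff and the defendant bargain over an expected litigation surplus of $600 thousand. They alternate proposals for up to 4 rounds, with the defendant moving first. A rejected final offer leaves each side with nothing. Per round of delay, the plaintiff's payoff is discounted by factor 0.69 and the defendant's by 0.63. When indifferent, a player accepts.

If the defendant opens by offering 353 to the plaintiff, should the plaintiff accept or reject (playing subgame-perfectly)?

Round 4 (the plaintiff proposes): the defendant will accept anything ≥ 0, so the plaintiff offers 0 and keeps 600.
Round 3 (the defendant proposes): the plaintiff can get 600 next round, worth 0.69 × 600 = 414 now; the defendant offers that and keeps 186.
Round 2 (the plaintiff proposes): the defendant can get 186 next round, worth 0.63 × 186 = 117.18 now, so the plaintiff offers 117.18, keeping 482.82.
So by rejecting in round 1, the plaintiff gets 482.82 next round, worth 0.69 × 482.82 = 333.1458 now.
Offer 353 ≥ 333.1458, so the plaintiff accepts.

Accept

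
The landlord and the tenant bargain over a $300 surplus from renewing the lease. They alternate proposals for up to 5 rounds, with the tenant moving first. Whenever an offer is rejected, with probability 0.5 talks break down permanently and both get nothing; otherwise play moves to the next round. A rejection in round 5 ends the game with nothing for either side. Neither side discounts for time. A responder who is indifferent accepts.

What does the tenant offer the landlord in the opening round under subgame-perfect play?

By backward induction:
Round 5 (the tenant proposes): rejection yields 0 for the landlord; the tenant offers 0 and keeps 300.
Round 4 (the landlord proposes): rejecting gives the tenant an expected 0.5 × 300 = 150. The landlord offers 150 and keeps 300 − 150 = 150.
Round 3 (the tenant proposes): rejecting gives the landlord an expected 0.5 × 150 = 75. The tenant offers 75 and keeps 300 − 75 = 225.
Round 2 (the landlord proposes): rejecting gives the tenant an expected 0.5 × 225 = 112.5. The landlord offers 112.5 and keeps 300 − 112.5 = 187.5.
Round 1 (the tenant proposes): rejecting gives the landlord an expected 0.5 × 187.5 = 93.75, so the tenant offers 93.75, keeping 206.25.

93.75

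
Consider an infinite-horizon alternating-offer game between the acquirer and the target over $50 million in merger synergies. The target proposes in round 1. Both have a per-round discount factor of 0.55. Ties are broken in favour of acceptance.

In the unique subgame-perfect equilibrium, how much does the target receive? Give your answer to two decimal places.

32.26

In a stationary SPE each proposer offers the other exactly their discounted continuation value.
If the target keeps x when proposing and the acquirer keeps y when proposing, then x = 50 − 0.55y and y = 50 − 0.55x.
Solving: x = 50(1 − 0.55) / (1 − 0.55·0.55) = 22.5 / 0.6975 ≈ 32.2581.
The acquirer gets 50 − 32.2581 ≈ 17.7419.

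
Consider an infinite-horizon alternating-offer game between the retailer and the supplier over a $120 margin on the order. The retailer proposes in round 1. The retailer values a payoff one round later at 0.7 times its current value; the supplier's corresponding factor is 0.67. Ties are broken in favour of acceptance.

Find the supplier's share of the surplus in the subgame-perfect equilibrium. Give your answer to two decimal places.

When the retailer proposes, the supplier accepts any offer worth at least 0.67 times what the supplier would get by proposing next round; and vice versa.
This gives x = 120 − 0.67y and y = 120 − 0.7x, where x and y are each side's share when it proposes.
Hence (1 − 0.67·0.7)x = 120(1 − 0.67), i.e. 0.531·x = 39.6.
x ≈ 74.5763; the supplier's share is 120 − x ≈ 45.4237.

45.42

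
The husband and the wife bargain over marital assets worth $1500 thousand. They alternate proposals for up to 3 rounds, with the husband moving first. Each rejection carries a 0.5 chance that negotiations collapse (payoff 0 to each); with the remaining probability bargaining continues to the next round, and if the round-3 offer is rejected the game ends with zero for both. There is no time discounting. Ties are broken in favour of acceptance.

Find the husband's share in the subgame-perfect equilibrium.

1125

By backward induction:
Round 3 (the husband proposes): the wife will accept anything ≥ 0, so the husband offers 0 and keeps 1500.
Round 2 (the wife proposes): rejecting gives the husband an expected 0.5 × 1500 = 750; the wife offers that and keeps 750.
Round 1 (the husband proposes): rejecting gives the wife an expected 0.5 × 750 = 375. The husband offers 375 and keeps 1500 − 375 = 1125.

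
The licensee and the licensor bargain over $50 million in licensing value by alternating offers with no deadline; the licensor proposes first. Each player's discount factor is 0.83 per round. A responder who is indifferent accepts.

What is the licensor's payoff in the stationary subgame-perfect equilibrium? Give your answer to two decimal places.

When the licensor proposes, the licensee accepts any offer worth at least 0.83 times what the licensee would get by proposing next round; and vice versa.
This gives x = 50 − 0.83y and y = 50 − 0.83x, where x and y are each side's share when it proposes.
Hence (1 − 0.83·0.83)x = 50(1 − 0.83), i.e. 0.3111·x = 8.5.
x ≈ 27.3224; the licensee's share is 50 − x ≈ 22.6776.

27.32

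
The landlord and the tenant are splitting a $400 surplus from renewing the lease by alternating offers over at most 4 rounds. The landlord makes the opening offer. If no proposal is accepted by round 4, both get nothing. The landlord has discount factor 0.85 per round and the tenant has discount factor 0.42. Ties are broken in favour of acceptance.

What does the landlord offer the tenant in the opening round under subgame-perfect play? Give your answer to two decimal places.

Round 4 (the tenant proposes): rejection yields 0 for the landlord; the tenant offers 0 and keeps 400.
Round 3 (the landlord proposes): the tenant can get 400 next round, worth 0.42 × 400 = 168 now. The landlord offers 168 and keeps 400 − 168 = 232.
Round 2 (the tenant proposes): the landlord can get 232 next round, worth 0.85 × 232 = 197.2 now. The tenant offers 197.2 and keeps 400 − 197.2 = 202.8.
Round 1 (the landlord proposes): the tenant can get 202.8 next round, worth 0.42 × 202.8 = 85.176 now. The landlord offers 85.176 and keeps 400 − 85.176 = 314.824.

85.18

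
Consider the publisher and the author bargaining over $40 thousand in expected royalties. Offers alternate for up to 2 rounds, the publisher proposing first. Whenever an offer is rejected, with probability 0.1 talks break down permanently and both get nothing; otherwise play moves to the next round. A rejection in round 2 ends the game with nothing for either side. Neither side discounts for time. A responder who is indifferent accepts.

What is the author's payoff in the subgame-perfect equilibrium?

36

Round 2 (the author proposes): the publisher will accept anything ≥ 0, so the author offers 0 and keeps 40.
Round 1 (the publisher proposes): rejecting gives the author an expected 0.9 × 40 = 36. The publisher offers 36 and keeps 40 − 36 = 4.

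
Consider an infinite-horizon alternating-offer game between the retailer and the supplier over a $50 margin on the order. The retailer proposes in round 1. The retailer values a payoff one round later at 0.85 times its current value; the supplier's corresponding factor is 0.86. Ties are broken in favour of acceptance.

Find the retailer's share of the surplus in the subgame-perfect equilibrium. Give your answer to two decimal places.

26.02

In a stationary SPE each proposer offers the other exactly their discounted continuation value.
If the retailer keeps x when proposing and the supplier keeps y when proposing, then x = 50 − 0.86y and y = 50 − 0.85x.
Solving: x = 50(1 − 0.86) / (1 − 0.85·0.86) = 7 / 0.269 ≈ 26.0223.
The supplier gets 50 − 26.0223 ≈ 23.9777.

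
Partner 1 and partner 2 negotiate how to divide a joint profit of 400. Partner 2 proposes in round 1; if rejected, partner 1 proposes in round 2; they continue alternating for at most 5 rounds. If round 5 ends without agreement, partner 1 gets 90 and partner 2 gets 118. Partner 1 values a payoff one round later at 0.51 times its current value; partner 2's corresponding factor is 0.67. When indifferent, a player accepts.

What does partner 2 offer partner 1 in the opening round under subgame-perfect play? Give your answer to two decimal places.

Work backward from the last round.
Round 5 (partner 2 proposes): partner 1 gets 90 if talks fail, so partner 2 offers 90 and keeps 310.
Round 4 (partner 1 proposes): partner 2 can get 310 next round, worth 0.67 × 310 = 207.7 now. Partner 1 offers 207.7 and keeps 400 − 207.7 = 192.3.
Round 3 (partner 2 proposes): partner 1 can get 192.3 next round, worth 0.51 × 192.3 = 98.073 now; partner 2 offers that and keeps 301.927.
Round 2 (partner 1 proposes): partner 2 can get 301.927 next round, worth 0.67 × 301.927 = 202.29109 now, so partner 1 offers 202.29109, keeping 197.70891.
Round 1 (partner 2 proposes): partner 1 can get 197.70891 next round, worth 0.51 × 197.70891 = 100.8315441 now. Partner 2 offers 100.8315441 and keeps 400 − 100.8315441 = 299.1684559.

100.83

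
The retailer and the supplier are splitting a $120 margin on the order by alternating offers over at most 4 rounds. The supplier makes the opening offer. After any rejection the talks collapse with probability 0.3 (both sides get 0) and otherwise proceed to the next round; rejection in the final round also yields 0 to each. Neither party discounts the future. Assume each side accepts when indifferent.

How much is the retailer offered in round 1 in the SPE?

66.36

Round 4 (the retailer proposes): rejection yields 0 for the supplier; the retailer offers 0 and keeps 120.
Round 3 (the supplier proposes): rejecting gives the retailer an expected 0.7 × 120 = 84; the supplier offers that and keeps 36.
Round 2 (the retailer proposes): rejecting gives the supplier an expected 0.7 × 36 = 25.2. The retailer offers 25.2 and keeps 120 − 25.2 = 94.8.
Round 1 (the supplier proposes): rejecting gives the retailer an expected 0.7 × 94.8 = 66.36, so the supplier offers 66.36, keeping 53.64.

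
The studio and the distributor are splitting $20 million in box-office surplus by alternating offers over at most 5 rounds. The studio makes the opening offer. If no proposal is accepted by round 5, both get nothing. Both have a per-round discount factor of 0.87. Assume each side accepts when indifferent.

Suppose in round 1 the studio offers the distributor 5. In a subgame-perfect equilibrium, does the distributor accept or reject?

Work out the distributor's continuation value if the offer is rejected.
Round 5 (the studio proposes): the distributor will accept anything ≥ 0, so the studio offers 0 and keeps 20.
Round 4 (the distributor proposes): the studio can get 20 next round, worth 0.87 × 20 = 17.4 now, so the distributor offers 17.4, keeping 2.6.
Round 3 (the studio proposes): the distributor can get 2.6 next round, worth 0.87 × 2.6 = 2.262 now, so the studio offers 2.262, keeping 17.738.
Round 2 (the distributor proposes): the studio can get 17.738 next round, worth 0.87 × 17.738 = 15.43206 now; the distributor offers that and keeps 4.56794.
So by rejecting in round 1, the distributor gets 4.56794 next round, worth 0.87 × 4.56794 = 3.9741078 now.
Offer 5 ≥ 3.9741078, so the distributor accepts.

Accept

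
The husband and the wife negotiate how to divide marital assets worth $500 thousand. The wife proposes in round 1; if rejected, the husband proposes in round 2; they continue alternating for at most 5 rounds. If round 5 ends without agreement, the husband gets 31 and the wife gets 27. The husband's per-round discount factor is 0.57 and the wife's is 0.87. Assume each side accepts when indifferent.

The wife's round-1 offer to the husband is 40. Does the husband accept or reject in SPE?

Work out the husband's continuation value if the offer is rejected.
Round 5 (the wife proposes): the husband gets 31 if talks fail, so the wife offers 31 and keeps 469.
Round 4 (the husband proposes): the wife can get 469 next round, worth 0.87 × 469 = 408.03 now, so the husband offers 408.03, keeping 91.97.
Round 3 (the wife proposes): the husband can get 91.97 next round, worth 0.57 × 91.97 = 52.4229 now. The wife offers 52.4229 and keeps 500 − 52.4229 = 447.5771.
Round 2 (the husband proposes): the wife can get 447.5771 next round, worth 0.87 × 447.5771 = 389.392077 now. The husband offers 389.392077 and keeps 500 − 389.392077 = 110.607923.
So by rejecting in round 1, the husband gets 110.607923 next round, worth 0.57 × 110.607923 = 63.04651611 now.
Offer 40 < 63.04651611, so the husband rejects.

Reject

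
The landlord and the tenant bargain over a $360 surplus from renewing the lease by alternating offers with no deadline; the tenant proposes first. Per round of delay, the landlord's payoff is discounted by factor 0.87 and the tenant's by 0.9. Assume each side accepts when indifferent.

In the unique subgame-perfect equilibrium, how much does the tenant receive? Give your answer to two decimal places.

215.67

When the tenant proposes, the landlord accepts any offer worth at least 0.87 times what the landlord would get by proposing next round; and vice versa.
This gives x = 360 − 0.87y and y = 360 − 0.9x, where x and y are each side's share when it proposes.
Hence (1 − 0.87·0.9)x = 360(1 − 0.87), i.e. 0.217·x = 46.8.
x ≈ 215.6682; the landlord's share is 360 − x ≈ 144.3318.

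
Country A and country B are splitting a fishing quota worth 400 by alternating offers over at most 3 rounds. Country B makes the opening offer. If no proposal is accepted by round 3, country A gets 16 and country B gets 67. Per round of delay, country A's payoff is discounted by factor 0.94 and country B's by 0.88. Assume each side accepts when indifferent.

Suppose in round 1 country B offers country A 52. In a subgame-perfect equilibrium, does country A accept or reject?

Round 3 (country B proposes): country A gets 16 if talks fail, so country B offers 16 and keeps 384.
Round 2 (country A proposes): country B can get 384 next round, worth 0.88 × 384 = 337.92 now. Country A offers 337.92 and keeps 400 − 337.92 = 62.08.
So by rejecting in round 1, country A gets 62.08 next round, worth 0.94 × 62.08 = 58.3552 now.
Offer 52 < 58.3552, so country A rejects.

Reject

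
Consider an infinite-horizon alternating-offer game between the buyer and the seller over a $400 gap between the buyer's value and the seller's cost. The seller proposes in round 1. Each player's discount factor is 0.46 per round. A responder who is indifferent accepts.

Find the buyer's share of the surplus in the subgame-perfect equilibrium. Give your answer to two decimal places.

When the seller proposes, the buyer accepts any offer worth at least 0.46 times what the buyer would get by proposing next round; and vice versa.
This gives x = 400 − 0.46y and y = 400 − 0.46x, where x and y are each side's share when it proposes.
Hence (1 − 0.46·0.46)x = 400(1 − 0.46), i.e. 0.7884·x = 216.
x ≈ 273.9726; the buyer's share is 400 − x ≈ 126.0274.

126.03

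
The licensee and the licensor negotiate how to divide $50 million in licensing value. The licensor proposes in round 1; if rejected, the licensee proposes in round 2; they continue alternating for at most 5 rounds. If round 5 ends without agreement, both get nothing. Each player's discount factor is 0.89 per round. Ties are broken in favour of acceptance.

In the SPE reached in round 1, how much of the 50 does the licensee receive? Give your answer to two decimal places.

Solve by backward induction from round 5.
Round 5 (the licensor proposes): the licensee will accept anything ≥ 0, so the licensor offers 0 and keeps 50.
Round 4 (the licensee proposes): the licensor can get 50 next round, worth 0.89 × 50 = 44.5 now, so the licensee offers 44.5, keeping 5.5.
Round 3 (the licensor proposes): the licensee can get 5.5 next round, worth 0.89 × 5.5 = 4.895 now. The licensor offers 4.895 and keeps 50 − 4.895 = 45.105.
Round 2 (the licensee proposes): the licensor can get 45.105 next round, worth 0.89 × 45.105 = 40.14345 now. The licensee offers 40.14345 and keeps 50 − 40.14345 = 9.85655.
Round 1 (the licensor proposes): the licensee can get 9.85655 next round, worth 0.89 × 9.85655 = 8.7723295 now; the licensor offers that and keeps 41.2276705.

8.77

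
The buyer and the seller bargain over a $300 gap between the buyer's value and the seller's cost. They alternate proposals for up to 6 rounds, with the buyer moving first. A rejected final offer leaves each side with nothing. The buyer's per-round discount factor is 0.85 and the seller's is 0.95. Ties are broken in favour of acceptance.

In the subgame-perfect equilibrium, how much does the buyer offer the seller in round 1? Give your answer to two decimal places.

263.11

Round 6 (the seller proposes): the buyer will accept anything ≥ 0, so the seller offers 0 and keeps 300.
Round 5 (the buyer proposes): the seller can get 300 next round, worth 0.95 × 300 = 285 now. The buyer offers 285 and keeps 300 − 285 = 15.
Round 4 (the seller proposes): the buyer can get 15 next round, worth 0.85 × 15 = 12.75 now, so the seller offers 12.75, keeping 287.25.
Round 3 (the buyer proposes): the seller can get 287.25 next round, worth 0.95 × 287.25 = 272.8875 now, so the buyer offers 272.8875, keeping 27.1125.
Round 2 (the seller proposes): the buyer can get 27.1125 next round, worth 0.85 × 27.1125 = 23.045625 now; the seller offers that and keeps 276.954375.
Round 1 (the buyer proposes): the seller can get 276.954375 next round, worth 0.95 × 276.954375 = 263.10665625 now. The buyer offers 263.10665625 and keeps 300 − 263.10665625 = 36.89334375.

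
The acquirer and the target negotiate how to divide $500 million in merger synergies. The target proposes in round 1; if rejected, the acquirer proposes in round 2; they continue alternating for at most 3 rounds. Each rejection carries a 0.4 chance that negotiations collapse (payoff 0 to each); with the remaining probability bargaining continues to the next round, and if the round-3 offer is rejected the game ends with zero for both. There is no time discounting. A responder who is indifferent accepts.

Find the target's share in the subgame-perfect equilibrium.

380

Round 3 (the target proposes): rejection yields 0 for the acquirer; the target offers 0 and keeps 500.
Round 2 (the acquirer proposes): rejecting gives the target an expected 0.6 × 500 = 300, so the acquirer offers 300, keeping 200.
Round 1 (the target proposes): rejecting gives the acquirer an expected 0.6 × 200 = 120, so the target offers 120, keeping 380.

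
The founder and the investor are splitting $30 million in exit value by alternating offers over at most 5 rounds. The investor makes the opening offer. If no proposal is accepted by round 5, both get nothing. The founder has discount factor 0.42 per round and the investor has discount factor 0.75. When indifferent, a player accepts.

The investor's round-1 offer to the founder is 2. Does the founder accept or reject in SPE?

Work out the founder's continuation value if the offer is rejected.
Round 5 (the investor proposes): rejection yields 0 for the founder; the investor offers 0 and keeps 30.
Round 4 (the founder proposes): the investor can get 30 next round, worth 0.75 × 30 = 22.5 now. The founder offers 22.5 and keeps 30 − 22.5 = 7.5.
Round 3 (the investor proposes): the founder can get 7.5 next round, worth 0.42 × 7.5 = 3.15 now, so the investor offers 3.15, keeping 26.85.
Round 2 (the founder proposes): the investor can get 26.85 next round, worth 0.75 × 26.85 = 20.1375 now. The founder offers 20.1375 and keeps 30 − 20.1375 = 9.8625.
So by rejecting in round 1, the founder gets 9.8625 next round, worth 0.42 × 9.8625 = 4.14225 now.
Offer 2 < 4.14225, so the founder rejects.

Reject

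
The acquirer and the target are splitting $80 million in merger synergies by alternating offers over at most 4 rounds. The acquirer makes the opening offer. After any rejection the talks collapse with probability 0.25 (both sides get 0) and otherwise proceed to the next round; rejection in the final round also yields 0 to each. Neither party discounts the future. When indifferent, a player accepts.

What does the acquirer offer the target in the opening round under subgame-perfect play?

48.75

Round 4 (the target proposes): the acquirer will accept anything ≥ 0, so the target offers 0 and keeps 80.
Round 3 (the acquirer proposes): rejecting gives the target an expected 0.75 × 80 = 60; the acquirer offers that and keeps 20.
Round 2 (the target proposes): rejecting gives the acquirer an expected 0.75 × 20 = 15. The target offers 15 and keeps 80 − 15 = 65.
Round 1 (the acquirer proposes): rejecting gives the target an expected 0.75 × 65 = 48.75; the acquirer offers that and keeps 31.25.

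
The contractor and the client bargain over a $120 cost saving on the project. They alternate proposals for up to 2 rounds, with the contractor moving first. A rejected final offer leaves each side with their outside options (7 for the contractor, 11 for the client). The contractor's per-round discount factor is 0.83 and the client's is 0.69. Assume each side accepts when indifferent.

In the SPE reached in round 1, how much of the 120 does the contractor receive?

42.03

Round 2 (the client proposes): the contractor gets 7 if talks fail, so the client offers 7 and keeps 113.
Round 1 (the contractor proposes): the client can get 113 next round, worth 0.69 × 113 = 77.97 now, so the contractor offers 77.97, keeping 42.03.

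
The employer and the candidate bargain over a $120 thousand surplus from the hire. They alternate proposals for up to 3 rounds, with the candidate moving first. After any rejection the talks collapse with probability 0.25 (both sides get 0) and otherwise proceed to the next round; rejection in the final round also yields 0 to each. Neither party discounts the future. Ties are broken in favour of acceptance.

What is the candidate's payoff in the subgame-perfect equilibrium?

By backward induction:
Round 3 (the candidate proposes): rejection yields 0 for the employer; the candidate offers 0 and keeps 120.
Round 2 (the employer proposes): rejecting gives the candidate an expected 0.75 × 120 = 90. The employer offers 90 and keeps 120 − 90 = 30.
Round 1 (the candidate proposes): rejecting gives the employer an expected 0.75 × 30 = 22.5; the candidate offers that and keeps 97.5.

97.5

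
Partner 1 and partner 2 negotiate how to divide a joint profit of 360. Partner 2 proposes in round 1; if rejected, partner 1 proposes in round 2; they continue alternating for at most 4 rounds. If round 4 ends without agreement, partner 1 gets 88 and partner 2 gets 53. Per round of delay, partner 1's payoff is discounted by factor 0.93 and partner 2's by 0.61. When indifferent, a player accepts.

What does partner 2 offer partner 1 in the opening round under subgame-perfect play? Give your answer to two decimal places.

Solve by backward induction from round 4.
Round 4 (partner 1 proposes): partner 2 gets 53 if talks fail, so partner 1 offers 53 and keeps 307.
Round 3 (partner 2 proposes): partner 1 can get 307 next round, worth 0.93 × 307 = 285.51 now, so partner 2 offers 285.51, keeping 74.49.
Round 2 (partner 1 proposes): partner 2 can get 74.49 next round, worth 0.61 × 74.49 = 45.4389 now. Partner 1 offers 45.4389 and keeps 360 − 45.4389 = 314.5611.
Round 1 (partner 2 proposes): partner 1 can get 314.5611 next round, worth 0.93 × 314.5611 = 292.541823 now, so partner 2 offers 292.541823, keeping 67.458177.

292.54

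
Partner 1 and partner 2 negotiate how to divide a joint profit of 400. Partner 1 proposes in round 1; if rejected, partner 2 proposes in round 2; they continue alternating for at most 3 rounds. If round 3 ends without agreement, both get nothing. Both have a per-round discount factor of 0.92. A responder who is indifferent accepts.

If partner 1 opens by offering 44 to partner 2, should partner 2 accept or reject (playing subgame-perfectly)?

Round 3 (partner 1 proposes): rejection yields 0 for partner 2; partner 1 offers 0 and keeps 400.
Round 2 (partner 2 proposes): partner 1 can get 400 next round, worth 0.92 × 400 = 368 now; partner 2 offers that and keeps 32.
So by rejecting in round 1, partner 2 gets 32 next round, worth 0.92 × 32 = 29.44 now.
Offer 44 ≥ 29.44, so partner 2 accepts.

Accept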